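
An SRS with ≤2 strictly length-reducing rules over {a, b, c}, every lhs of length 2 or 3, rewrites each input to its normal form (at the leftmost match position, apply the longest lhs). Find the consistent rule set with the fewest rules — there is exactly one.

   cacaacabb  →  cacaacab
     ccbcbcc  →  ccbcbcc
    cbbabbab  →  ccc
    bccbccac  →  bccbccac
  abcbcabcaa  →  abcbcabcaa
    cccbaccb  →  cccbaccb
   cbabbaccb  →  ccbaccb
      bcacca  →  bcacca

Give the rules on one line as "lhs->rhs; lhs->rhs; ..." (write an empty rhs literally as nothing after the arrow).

bab->c; bb->b

  | cacaacabb => cacaacab
  | ccbcbcc
  | cbbabbab => cbabbab => ccbab => ccc
  | bccbccac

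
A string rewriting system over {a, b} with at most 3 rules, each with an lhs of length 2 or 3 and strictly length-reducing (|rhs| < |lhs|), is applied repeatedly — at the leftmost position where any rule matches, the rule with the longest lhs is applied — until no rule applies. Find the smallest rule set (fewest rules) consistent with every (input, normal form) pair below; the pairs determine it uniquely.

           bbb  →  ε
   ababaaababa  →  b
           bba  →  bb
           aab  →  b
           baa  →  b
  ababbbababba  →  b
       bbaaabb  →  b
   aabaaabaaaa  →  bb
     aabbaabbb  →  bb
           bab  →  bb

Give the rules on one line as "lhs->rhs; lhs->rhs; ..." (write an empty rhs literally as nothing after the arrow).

  | bbb => ε
  | ababaaababa => babaaababa => bbaaababa => bbaababa => bbababa => bbbaba => aba => ba => b
  | bba => bb
  | aab => ab => b

ab->b; ba->b; bbb->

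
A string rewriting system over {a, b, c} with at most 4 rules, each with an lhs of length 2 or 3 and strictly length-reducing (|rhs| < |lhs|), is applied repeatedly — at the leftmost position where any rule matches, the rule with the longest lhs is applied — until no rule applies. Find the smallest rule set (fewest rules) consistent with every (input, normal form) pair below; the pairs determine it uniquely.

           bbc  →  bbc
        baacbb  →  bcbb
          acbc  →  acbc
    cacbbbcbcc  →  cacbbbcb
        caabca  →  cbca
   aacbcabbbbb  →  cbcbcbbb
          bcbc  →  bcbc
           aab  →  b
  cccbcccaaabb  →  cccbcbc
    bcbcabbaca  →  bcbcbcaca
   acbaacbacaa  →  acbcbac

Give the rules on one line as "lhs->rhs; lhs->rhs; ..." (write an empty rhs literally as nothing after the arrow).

aa->; abb->bc; bcc->b

  | bbc
  | baacbb => bcbb
  | acbc
  | cacbbbcbcc => cacbbbcb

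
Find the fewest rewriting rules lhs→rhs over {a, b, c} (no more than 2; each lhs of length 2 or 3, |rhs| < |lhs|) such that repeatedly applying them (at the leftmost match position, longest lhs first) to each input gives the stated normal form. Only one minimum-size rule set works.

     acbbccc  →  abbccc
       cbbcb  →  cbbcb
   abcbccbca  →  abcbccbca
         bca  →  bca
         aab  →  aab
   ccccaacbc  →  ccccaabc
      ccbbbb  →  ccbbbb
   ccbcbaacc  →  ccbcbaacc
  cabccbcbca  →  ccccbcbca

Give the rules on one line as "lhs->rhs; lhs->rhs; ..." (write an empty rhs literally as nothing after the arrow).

acb->ab; cab->cc

  | acbbccc => abbccc
  | cbbcb
  | abcbccbca
  | bca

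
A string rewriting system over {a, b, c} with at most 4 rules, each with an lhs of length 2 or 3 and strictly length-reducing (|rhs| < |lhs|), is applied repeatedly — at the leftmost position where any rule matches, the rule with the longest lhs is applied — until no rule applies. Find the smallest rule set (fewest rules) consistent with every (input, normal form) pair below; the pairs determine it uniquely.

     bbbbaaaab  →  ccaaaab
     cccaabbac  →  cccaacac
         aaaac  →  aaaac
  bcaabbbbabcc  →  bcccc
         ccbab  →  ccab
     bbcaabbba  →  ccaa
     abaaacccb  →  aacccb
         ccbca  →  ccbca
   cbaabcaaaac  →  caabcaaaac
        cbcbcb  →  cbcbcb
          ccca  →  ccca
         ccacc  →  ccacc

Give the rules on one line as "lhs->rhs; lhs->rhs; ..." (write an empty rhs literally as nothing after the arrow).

aba->b; acb->; ba->a; bb->c

  | bbbbaaaab => cbbaaaab => ccaaaab
  | cccaabbac => cccaacac
  | aaaac
  | bcaabbbbabcc => bcaacbbabcc => bcababcc => bcbbcc => bcccc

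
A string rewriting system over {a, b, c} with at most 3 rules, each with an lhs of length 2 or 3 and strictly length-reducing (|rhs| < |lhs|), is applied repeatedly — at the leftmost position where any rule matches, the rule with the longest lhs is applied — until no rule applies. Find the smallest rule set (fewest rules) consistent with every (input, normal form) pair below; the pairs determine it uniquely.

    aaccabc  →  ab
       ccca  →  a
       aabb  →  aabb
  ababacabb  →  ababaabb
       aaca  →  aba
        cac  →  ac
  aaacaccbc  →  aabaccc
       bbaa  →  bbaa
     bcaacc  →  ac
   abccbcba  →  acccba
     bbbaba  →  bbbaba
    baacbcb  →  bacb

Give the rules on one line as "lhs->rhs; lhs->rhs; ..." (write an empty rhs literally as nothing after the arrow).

  | aaccabc => abcabc => acabc => aabc => aac => ab
  | ccca => cca => ca => a
  | aabb
  | ababacabb => ababaabb

aac->ab; bc->c; ca->a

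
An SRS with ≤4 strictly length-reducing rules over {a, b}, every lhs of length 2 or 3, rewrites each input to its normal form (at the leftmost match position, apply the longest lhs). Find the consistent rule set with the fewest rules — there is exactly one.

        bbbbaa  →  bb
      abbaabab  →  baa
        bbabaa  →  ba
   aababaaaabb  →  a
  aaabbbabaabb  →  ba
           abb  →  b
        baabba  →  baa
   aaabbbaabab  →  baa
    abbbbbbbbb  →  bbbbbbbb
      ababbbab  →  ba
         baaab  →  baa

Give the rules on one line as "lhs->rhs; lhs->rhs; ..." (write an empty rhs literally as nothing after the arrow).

  | bbbbaa => bbba => bb
  | abbaabab => baabab => baaab => baab => baa
  | bbabaa => bbaa => ba
  | aababaaaabb => aaabaaaabb => aabaaaabb => aaaaaabb => aaaaabb => aaaabb => aaabb => aabb => ab => a

aaa->aa; ab->a; abb->b; bba->b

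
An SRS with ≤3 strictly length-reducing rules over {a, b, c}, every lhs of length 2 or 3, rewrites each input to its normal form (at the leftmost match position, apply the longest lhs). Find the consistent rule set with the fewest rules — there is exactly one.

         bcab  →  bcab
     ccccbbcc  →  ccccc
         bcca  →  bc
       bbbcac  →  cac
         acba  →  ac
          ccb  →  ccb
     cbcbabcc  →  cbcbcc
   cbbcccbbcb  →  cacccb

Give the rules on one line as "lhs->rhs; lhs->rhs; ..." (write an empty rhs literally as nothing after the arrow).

  | bcab
  | ccccbbcc => ccccacc => ccccc
  | bcca => bc
  | bbbcac => bacac => cac

ba->; bbc->ac; cca->c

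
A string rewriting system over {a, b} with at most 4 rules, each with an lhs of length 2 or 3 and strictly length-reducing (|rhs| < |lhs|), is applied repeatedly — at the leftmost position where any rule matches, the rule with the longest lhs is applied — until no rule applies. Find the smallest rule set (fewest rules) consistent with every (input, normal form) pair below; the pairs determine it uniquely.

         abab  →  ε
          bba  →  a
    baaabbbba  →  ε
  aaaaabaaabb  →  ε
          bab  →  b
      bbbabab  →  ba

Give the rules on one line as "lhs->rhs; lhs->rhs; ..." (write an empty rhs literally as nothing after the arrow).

  | abab => ab => ε
  | bba => a
  | baaabbbba => bbabbbba => abbbba => bbba => baa => bb => ε
  | aaaaabaaabb => baaabaaabb => bbabaaabb => abaaabb => aaabb => babb => bb => ε

aa->b; ab->; bb->; bbb->ba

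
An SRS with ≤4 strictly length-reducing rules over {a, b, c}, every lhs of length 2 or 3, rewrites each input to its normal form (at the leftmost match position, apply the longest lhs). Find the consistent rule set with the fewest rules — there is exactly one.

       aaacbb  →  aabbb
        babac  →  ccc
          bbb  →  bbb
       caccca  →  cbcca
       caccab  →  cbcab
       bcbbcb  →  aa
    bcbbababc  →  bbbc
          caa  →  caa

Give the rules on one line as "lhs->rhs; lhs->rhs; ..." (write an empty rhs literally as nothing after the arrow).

ac->b; ba->c; bba->bb; bcb->a

  | aaacbb => aabbb
  | babac => cbac => ccc
  | bbb
  | caccca => cbcca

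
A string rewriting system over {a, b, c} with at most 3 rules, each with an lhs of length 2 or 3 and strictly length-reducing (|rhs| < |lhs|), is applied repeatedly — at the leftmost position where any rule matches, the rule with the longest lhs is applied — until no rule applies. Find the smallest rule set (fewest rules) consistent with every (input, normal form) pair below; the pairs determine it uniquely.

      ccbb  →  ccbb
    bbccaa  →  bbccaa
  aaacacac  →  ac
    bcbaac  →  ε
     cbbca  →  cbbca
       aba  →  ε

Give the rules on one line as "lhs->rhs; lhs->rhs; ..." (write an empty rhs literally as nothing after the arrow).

  | ccbb
  | bbccaa
  | aaacacac => aacac => ac
  | bcbaac => aac => ε

aac->; aba->; bcb->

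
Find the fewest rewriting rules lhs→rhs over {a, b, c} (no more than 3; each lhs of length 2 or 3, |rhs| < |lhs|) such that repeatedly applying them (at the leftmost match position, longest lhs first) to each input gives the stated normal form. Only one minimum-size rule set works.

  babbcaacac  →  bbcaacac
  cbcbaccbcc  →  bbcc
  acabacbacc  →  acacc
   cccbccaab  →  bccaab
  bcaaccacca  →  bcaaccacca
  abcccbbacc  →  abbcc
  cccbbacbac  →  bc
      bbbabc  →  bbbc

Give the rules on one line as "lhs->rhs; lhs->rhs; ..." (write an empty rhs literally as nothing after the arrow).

  | babbcaacac => bbcaacac
  | cbcbaccbcc => bcbaccbcc => bbaccbcc => bccbcc => bcbcc => bbcc
  | acabacbacc => acacbacc => acabacc => acacc
  | cccbccaab => ccbccaab => cbccaab => bccaab

ba->; cb->b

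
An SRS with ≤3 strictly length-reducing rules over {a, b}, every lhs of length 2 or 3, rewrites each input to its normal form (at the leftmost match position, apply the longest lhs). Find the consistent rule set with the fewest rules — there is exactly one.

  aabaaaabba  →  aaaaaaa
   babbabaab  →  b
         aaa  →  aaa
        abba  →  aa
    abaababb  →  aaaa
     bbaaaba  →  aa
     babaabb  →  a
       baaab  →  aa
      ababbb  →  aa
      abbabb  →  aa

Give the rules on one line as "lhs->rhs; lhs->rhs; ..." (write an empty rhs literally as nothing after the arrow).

ab->a; ba->

  | aabaaaabba => aaaaaabba => aaaaaaba => aaaaaaa
  | babbabaab => bbabaab => bbaab => bab => b
  | aaa
  | abba => aba => aa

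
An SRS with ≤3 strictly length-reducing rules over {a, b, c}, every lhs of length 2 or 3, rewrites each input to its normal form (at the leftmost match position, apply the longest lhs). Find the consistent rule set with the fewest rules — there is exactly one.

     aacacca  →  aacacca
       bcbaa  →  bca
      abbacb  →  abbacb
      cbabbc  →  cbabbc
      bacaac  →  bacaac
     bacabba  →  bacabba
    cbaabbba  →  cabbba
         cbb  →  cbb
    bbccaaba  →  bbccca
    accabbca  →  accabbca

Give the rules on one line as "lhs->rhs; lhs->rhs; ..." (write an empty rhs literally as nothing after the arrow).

  | aacacca
  | bcbaa => bca
  | abbacb
  | cbabbc

aab->c; baa->a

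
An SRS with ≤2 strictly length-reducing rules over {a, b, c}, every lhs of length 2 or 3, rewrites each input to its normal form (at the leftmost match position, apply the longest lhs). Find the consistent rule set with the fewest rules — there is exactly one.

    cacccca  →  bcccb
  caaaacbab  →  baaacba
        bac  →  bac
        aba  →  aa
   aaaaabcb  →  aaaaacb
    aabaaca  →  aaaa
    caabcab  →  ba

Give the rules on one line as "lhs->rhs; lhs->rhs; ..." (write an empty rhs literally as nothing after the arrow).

  | cacccca => bcccca => bcccb
  | caaaacbab => baaacbab => baaacba
  | bac
  | aba => aa

ab->a; ca->b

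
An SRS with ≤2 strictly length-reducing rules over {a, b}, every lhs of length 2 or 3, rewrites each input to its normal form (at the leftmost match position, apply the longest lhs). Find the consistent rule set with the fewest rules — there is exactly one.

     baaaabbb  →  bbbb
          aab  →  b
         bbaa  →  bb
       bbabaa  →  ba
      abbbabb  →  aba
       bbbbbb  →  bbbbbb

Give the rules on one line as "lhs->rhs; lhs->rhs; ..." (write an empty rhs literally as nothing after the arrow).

  | baaaabbb => baabbb => bbbb
  | aab => b
  | bbaa => bb
  | bbabaa => baaa => ba

aa->; bab->a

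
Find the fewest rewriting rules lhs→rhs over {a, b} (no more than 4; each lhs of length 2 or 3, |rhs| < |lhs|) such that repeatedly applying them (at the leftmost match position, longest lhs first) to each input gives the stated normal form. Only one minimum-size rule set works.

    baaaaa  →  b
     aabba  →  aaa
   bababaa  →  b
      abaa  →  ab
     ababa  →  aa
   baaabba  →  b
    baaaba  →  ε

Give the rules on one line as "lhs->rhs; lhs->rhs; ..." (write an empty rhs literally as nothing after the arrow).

abb->a; ba->b; bba->

  | baaaaa => baaaa => baaa => baa => ba => b
  | aabba => aaa
  | bababaa => bbabaa => baa => ba => b
  | abaa => aba => ab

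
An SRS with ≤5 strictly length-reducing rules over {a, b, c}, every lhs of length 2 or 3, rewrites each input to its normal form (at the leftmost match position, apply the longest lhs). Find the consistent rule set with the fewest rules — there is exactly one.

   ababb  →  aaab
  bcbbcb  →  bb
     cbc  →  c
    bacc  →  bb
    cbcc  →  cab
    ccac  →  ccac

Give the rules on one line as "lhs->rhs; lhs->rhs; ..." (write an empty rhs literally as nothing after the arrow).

acc->b; bab->aa; bc->; bcc->ab

  | ababb => aaab
  | bcbbcb => bbcb => bb
  | cbc => c
  | bacc => bb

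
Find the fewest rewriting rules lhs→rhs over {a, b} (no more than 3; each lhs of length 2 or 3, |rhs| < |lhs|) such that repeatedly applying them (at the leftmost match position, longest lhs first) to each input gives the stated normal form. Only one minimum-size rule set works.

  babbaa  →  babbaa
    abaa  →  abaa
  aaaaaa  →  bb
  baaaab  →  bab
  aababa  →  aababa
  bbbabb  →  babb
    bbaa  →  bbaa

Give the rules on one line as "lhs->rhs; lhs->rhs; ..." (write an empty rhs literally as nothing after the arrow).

  | babbaa
  | abaa
  | aaaaaa => bbaaa => bbbb => bb
  | baaaab => bbbab => bab

aaa->bb; bbb->b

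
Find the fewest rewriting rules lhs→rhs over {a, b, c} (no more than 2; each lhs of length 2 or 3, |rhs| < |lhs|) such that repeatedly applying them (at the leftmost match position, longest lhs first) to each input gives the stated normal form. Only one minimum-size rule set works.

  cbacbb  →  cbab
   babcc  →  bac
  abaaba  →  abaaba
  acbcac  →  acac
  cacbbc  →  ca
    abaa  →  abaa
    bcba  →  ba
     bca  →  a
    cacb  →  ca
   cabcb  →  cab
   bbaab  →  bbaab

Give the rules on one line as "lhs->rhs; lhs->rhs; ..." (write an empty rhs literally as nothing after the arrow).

  | cbacbb => cbab
  | babcc => bac
  | abaaba
  | acbcac => acac

acb->a; bc->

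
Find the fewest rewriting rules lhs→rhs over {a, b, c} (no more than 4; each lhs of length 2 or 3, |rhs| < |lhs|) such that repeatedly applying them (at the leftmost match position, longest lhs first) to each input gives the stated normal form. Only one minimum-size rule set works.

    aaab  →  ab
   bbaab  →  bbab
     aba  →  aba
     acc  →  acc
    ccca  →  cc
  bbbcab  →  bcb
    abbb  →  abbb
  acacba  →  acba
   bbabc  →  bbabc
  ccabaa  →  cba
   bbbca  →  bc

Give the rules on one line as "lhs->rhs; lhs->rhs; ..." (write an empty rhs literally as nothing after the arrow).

  | aaab => aab => ab
  | bbaab => bbab
  | aba
  | acc

aa->a; bbc->cc; ca->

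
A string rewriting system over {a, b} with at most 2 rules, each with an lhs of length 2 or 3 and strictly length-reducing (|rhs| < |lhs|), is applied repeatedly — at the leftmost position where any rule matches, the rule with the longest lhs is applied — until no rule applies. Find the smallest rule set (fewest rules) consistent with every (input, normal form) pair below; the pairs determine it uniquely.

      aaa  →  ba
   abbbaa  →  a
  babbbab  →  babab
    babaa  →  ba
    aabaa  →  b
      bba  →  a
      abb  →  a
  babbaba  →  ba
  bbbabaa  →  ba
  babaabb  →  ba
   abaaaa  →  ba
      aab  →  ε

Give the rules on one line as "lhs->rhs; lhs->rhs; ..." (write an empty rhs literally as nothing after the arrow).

aa->b; bb->

  | aaa => ba
  | abbbaa => abaa => abb => a
  | babbbab => babab
  | babaa => babb => ba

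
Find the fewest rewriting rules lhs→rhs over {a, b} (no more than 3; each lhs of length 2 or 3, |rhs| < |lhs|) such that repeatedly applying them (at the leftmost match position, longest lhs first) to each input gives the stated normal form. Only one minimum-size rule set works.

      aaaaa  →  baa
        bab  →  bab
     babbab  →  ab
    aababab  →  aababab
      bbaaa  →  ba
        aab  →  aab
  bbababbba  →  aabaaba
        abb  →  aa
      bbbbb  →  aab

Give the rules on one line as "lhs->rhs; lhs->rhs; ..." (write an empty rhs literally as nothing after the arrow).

  | aaaaa => baa
  | bab
  | babbab => baaab => bbb => ab
  | aababab

aaa->b; bb->a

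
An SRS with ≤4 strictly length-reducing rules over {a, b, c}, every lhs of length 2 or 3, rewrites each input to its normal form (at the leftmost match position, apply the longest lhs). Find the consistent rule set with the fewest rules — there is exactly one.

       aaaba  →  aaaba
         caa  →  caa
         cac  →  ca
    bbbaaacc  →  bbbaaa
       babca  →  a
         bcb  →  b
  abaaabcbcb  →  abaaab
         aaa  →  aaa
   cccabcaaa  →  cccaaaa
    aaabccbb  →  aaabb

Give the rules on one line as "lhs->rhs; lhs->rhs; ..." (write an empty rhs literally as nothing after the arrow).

  | aaaba
  | caa
  | cac => ca
  | bbbaaacc => bbbaaac => bbbaaa

ac->a; bab->b; bc->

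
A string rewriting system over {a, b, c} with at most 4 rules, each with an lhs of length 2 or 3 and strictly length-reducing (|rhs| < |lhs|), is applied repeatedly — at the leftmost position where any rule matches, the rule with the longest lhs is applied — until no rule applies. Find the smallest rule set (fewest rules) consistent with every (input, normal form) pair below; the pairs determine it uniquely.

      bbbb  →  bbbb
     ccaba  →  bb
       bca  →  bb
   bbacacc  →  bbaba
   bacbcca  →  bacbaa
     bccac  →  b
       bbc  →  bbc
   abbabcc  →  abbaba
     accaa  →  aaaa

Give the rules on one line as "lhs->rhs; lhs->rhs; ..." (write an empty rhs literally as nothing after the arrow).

aab->bc; aac->; ca->b; cc->a

  | bbbb
  | ccaba => aaba => bca => bb
  | bca => bb
  | bbacacc => bbabcc => bbaba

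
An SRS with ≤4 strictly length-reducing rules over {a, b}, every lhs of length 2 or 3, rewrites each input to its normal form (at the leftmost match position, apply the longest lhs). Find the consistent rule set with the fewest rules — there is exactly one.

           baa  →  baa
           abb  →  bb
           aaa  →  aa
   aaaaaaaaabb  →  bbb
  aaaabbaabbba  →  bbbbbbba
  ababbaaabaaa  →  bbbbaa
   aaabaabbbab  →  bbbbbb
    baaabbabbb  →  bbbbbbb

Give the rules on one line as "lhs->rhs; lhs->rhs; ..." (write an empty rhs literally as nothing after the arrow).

  | baa
  | abb => bb
  | aaa => aa
  | aaaaaaaaabb => aaaaaaaabb => aaaaaaabb => aaaaaabb => aaaaabb => aaaabb => aaabb => aabb => bbb

aaa->aa; aab->bb; ab->; abb->bb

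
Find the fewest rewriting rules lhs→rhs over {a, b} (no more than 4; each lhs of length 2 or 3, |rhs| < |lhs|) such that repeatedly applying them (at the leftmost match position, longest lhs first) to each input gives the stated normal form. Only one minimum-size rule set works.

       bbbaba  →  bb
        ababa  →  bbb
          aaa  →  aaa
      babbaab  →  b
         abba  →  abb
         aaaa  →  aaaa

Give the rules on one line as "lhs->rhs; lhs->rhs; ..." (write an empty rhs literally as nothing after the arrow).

  | bbbaba => bbaa => bba => bb
  | ababa => bbba => bbb
  | aaa
  | babbaab => abaab => bbab => ba => b

aba->bb; ba->b; bab->a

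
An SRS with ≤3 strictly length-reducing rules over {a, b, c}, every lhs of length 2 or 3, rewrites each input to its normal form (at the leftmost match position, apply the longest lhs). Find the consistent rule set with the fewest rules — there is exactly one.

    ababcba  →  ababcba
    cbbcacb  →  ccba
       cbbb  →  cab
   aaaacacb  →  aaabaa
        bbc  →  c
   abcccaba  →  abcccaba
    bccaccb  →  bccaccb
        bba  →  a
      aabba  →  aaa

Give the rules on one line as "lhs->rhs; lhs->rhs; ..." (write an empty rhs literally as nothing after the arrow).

acb->ba; bb->; bbb->ab

  | ababcba
  | cbbcacb => ccacb => ccba
  | cbbb => cab
  | aaaacacb => aaaacba => aaabaa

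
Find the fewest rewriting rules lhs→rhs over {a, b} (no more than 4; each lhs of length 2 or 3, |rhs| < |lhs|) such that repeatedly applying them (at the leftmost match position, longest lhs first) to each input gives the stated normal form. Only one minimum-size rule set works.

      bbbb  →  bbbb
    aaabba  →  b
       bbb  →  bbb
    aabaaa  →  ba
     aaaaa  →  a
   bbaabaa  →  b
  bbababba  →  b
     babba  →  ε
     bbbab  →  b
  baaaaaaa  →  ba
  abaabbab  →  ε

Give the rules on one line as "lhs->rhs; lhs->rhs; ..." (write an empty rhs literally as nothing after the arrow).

  | bbbb
  | aaabba => abba => baa => b
  | bbb
  | aabaaa => baaa => ba

aa->; ab->; abb->ba; bba->a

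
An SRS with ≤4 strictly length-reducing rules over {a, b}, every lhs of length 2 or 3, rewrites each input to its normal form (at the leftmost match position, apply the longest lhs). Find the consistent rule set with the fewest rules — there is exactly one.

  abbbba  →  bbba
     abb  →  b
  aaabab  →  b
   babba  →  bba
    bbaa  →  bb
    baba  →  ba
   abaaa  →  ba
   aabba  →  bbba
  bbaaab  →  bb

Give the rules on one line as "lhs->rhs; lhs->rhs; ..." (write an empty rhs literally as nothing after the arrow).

aa->b; ab->; baa->b

  | abbbba => bbba
  | abb => b
  | aaabab => babab => bab => b
  | babba => bba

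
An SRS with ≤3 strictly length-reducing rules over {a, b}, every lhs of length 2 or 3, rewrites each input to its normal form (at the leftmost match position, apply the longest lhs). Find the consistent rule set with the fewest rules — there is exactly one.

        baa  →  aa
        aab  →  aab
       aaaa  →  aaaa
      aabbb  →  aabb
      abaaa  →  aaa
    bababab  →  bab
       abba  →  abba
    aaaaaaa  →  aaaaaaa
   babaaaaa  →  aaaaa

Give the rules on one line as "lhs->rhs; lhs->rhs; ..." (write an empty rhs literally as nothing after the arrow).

  | baa => aa
  | aab
  | aaaa
  | aabbb => aabb

aba->a; baa->aa; bbb->bb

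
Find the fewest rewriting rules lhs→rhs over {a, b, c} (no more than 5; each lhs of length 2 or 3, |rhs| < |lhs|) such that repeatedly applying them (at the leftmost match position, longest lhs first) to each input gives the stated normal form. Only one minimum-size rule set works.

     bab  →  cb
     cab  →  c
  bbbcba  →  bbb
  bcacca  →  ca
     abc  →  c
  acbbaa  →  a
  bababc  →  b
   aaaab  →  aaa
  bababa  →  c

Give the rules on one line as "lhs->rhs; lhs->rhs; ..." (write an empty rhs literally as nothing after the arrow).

  | bab => cb
  | cab => c
  | bbbcba => bbbba => bbbc => bbb
  | bcacca => bacca => ccca => ca

ab->; ba->c; bc->b; cc->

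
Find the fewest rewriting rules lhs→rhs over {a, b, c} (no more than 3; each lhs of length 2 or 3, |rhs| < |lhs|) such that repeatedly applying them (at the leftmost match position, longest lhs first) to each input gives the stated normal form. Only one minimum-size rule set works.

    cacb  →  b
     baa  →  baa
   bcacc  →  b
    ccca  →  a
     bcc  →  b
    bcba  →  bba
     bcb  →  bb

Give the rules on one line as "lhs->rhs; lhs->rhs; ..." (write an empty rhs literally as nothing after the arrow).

ac->; bc->b; ca->a

  | cacb => acb => b
  | baa
  | bcacc => bacc => bc => b
  | ccca => cca => ca => a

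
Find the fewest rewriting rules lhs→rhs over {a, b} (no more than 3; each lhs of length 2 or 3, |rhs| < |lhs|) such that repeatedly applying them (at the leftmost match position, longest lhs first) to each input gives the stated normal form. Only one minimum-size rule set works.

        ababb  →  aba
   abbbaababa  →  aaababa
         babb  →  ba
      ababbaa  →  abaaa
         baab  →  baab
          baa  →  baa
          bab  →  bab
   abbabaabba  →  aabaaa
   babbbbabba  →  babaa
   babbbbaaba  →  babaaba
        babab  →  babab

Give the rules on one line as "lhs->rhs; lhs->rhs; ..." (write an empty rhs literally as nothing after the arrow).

  | ababb => aba
  | abbbaababa => aaababa
  | babb => ba
  | ababbaa => abaaa

bb->; bbb->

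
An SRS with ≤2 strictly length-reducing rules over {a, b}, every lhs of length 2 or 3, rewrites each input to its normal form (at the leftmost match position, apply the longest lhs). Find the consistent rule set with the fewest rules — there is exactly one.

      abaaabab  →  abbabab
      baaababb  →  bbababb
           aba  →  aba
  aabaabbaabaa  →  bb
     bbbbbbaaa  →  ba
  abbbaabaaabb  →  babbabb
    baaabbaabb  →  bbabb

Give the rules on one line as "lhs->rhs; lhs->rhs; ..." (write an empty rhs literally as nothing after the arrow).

  | abaaabab => abbabab
  | baaababb => bbababb
  | aba
  | aabaabbaabaa => bbaabbaabaa => bbbbbaabaa => bbaabaa => bbbbaa => baa => bb

aa->b; bbb->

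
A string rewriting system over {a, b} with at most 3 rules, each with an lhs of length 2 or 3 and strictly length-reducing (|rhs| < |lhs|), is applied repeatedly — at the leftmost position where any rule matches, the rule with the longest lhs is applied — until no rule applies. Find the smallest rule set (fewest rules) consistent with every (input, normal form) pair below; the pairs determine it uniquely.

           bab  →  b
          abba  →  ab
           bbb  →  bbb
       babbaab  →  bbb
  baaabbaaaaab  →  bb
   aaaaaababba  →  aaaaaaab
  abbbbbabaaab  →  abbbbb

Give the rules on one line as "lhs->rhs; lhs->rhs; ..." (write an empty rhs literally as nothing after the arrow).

  | bab => b
  | abba => ab
  | bbb
  | babbaab => bbaab => bbb

aba->aa; ba->; baa->b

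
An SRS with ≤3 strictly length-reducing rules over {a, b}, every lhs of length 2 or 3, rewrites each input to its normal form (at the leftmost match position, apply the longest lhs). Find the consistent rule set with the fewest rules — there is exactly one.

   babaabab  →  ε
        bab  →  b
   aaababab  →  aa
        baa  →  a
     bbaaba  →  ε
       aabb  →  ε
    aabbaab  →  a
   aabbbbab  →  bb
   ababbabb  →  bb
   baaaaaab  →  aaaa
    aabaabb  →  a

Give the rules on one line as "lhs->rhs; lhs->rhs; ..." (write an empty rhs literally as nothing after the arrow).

  | babaabab => baabab => abab => ab => ε
  | bab => b
  | aaababab => aaabab => aaab => aa
  | baa => a

ab->; ba->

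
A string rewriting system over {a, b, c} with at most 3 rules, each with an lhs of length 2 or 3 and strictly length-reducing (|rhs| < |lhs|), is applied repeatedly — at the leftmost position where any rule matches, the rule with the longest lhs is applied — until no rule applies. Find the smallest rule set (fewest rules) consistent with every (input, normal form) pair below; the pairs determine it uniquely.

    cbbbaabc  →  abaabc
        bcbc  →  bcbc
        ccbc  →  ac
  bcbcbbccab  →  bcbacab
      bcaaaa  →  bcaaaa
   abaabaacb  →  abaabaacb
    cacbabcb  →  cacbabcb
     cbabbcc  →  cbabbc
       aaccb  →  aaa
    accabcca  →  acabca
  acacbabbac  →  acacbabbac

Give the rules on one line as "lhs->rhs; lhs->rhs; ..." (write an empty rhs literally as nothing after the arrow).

  | cbbbaabc => abaabc
  | bcbc
  | ccbc => ac
  | bcbcbbccab => bcbaccab => bcbacab

cbb->a; cc->c; ccb->a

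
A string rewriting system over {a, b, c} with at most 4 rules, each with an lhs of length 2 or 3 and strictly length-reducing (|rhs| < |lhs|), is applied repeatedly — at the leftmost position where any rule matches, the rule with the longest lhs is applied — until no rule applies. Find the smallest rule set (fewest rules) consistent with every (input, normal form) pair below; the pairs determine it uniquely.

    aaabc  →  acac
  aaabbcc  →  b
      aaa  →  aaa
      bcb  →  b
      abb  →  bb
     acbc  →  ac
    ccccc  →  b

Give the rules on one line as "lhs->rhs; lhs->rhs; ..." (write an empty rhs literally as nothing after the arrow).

  | aaabc => acac
  | aaabbcc => acabcc => acbcc => acc => ab => b
  | aaa
  | bcb => b

aab->ca; ab->b; bc->; cc->b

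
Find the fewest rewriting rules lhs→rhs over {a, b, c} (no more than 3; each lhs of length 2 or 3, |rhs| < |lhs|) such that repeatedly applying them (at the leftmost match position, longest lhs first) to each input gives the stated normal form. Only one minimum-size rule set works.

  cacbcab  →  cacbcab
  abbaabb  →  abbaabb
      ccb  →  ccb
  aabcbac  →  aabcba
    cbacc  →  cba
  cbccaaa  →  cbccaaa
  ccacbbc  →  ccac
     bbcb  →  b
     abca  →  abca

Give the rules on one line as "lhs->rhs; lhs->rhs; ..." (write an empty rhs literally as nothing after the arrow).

  | cacbcab
  | abbaabb
  | ccb
  | aabcbac => aabcba

bac->ba; bbc->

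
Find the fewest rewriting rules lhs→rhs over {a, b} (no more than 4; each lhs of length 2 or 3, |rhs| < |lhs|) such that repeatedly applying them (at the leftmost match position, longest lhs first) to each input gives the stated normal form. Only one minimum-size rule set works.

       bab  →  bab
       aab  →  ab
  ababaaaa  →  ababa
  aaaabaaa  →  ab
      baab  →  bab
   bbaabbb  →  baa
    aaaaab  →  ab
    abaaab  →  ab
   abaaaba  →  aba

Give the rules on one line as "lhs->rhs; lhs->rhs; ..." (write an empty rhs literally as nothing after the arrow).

  | bab
  | aab => ab
  | ababaaaa => ababa
  | aaaabaaa => abaaa => ab

aaa->; aab->ab; bb->b; bbb->a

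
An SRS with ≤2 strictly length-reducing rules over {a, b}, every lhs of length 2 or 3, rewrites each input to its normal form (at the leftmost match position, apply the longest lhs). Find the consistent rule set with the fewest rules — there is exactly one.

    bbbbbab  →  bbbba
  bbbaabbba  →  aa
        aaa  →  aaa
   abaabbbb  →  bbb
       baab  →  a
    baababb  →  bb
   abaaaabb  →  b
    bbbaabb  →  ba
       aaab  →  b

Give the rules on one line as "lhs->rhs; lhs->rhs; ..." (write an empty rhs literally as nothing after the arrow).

ab->b; bab->a

  | bbbbbab => bbbba
  | bbbaabbba => bbbabbba => bbabba => baba => aa
  | aaa
  | abaabbbb => baabbbb => babbbb => abbb => bbb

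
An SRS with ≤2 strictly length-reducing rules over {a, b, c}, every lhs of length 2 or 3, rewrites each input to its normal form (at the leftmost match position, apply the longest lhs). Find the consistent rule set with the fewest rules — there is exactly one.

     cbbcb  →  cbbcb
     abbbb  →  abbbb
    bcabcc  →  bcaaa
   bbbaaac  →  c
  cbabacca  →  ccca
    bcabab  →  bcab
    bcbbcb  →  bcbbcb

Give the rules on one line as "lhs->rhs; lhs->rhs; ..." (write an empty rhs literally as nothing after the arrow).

ba->; bcc->aa

  | cbbcb
  | abbbb
  | bcabcc => bcaaa
  | bbbaaac => bbaac => bac => c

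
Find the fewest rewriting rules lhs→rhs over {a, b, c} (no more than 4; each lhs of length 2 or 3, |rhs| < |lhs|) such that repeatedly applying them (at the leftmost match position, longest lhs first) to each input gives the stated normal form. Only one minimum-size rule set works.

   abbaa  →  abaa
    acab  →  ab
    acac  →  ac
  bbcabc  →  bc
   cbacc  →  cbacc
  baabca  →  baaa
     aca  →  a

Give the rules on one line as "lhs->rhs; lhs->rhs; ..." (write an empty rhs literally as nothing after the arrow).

abc->a; bb->b; ca->

  | abbaa => abaa
  | acab => ab
  | acac => ac
  | bbcabc => bcabc => bbc => bc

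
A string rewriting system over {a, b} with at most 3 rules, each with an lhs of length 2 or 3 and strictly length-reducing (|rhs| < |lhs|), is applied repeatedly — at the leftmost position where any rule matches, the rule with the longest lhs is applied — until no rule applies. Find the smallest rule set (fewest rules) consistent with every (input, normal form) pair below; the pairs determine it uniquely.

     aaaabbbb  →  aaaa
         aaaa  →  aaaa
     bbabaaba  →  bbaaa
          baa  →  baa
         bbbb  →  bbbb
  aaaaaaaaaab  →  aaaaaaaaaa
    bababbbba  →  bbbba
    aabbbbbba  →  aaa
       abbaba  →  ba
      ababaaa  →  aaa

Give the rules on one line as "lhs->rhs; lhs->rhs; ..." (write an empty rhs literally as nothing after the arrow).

aab->aa; ab->

  | aaaabbbb => aaaabbb => aaaabb => aaaab => aaaa
  | aaaa
  | bbabaaba => bbaaba => bbaaa
  | baa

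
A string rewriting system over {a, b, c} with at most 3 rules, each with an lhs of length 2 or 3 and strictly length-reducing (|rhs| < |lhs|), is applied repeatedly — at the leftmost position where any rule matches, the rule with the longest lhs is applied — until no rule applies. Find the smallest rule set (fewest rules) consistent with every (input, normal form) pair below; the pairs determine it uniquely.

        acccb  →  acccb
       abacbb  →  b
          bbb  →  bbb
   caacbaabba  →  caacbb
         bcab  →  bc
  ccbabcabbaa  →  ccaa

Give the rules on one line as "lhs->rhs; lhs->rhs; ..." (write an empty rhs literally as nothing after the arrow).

ab->; aba->b; bcb->

  | acccb
  | abacbb => bcbb => b
  | bbb
  | caacbaabba => caacbaba => caacbb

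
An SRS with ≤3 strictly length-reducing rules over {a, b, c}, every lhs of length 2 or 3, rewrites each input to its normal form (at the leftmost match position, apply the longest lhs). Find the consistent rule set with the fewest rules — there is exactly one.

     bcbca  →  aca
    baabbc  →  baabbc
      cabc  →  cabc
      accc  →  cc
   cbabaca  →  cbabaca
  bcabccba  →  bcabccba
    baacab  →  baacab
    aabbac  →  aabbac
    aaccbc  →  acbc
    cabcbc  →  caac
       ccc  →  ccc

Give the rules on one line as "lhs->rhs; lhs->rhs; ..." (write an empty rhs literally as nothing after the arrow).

  | bcbca => aca
  | baabbc
  | cabc
  | accc => cc

acc->c; bcb->a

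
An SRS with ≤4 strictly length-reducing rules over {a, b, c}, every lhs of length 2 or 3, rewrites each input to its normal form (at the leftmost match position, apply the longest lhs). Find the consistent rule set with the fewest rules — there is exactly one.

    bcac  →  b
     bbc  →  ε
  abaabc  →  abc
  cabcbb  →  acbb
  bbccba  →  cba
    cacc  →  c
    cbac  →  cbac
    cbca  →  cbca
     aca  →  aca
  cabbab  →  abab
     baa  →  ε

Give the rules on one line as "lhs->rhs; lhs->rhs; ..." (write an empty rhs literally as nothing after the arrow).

baa->; bbc->; cab->a; cac->

  | bcac => b
  | bbc => ε
  | abaabc => abc
  | cabcbb => acbb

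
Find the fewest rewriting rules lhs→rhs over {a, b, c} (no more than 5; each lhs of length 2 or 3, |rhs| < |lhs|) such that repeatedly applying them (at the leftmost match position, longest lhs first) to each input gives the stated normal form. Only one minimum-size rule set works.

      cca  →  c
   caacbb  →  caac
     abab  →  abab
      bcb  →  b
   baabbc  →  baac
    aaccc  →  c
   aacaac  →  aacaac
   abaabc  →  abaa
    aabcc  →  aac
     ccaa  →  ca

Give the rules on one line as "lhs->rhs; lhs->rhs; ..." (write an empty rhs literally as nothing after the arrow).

  | cca => c
  | caacbb => caac
  | abab
  | bcb => b

acc->c; bb->; bc->; cca->c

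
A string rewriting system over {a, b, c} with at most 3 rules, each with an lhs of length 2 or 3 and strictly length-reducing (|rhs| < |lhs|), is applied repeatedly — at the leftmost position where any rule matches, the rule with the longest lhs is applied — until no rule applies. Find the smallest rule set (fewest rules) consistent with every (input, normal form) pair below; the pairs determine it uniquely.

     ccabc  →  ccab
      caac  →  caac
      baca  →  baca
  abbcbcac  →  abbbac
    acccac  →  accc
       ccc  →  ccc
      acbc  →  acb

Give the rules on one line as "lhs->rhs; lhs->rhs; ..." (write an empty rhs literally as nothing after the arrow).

  | ccabc => ccab
  | caac
  | baca
  | abbcbcac => abbbcac => abbbac

bc->b; cac->c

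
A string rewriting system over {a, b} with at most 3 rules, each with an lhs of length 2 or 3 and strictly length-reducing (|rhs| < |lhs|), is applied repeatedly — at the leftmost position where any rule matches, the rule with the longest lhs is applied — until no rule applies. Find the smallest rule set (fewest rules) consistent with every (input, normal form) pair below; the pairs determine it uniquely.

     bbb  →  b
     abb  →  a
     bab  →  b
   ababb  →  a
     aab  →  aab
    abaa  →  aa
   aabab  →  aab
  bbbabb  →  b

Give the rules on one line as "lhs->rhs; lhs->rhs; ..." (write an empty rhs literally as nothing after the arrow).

abb->a; ba->; bb->b

  | bbb => bb => b
  | abb => a
  | bab => b
  | ababb => abb => a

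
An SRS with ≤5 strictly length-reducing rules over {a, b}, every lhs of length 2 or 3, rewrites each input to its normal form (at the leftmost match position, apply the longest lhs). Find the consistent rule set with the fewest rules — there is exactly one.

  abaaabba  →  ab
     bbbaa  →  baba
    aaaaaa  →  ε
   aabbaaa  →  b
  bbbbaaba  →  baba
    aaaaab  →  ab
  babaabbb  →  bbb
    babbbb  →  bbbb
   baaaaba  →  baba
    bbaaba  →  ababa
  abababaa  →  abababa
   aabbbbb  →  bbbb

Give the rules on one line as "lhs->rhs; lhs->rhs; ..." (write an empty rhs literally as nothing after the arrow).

  | abaaabba => abbba => bba => ab
  | bbbaa => baba
  | aaaaaa => aaa => ε
  | aabbaaa => abbaaa => baaa => b

aa->a; aaa->; abb->b; bba->ab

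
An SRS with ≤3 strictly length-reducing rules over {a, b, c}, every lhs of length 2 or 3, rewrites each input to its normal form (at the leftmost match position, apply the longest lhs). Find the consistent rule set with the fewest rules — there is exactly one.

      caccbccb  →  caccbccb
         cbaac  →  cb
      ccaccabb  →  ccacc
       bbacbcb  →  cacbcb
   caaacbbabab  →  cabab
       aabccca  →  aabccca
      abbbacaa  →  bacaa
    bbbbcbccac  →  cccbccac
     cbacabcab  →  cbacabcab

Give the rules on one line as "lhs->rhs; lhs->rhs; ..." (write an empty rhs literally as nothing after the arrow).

aac->; abb->; bb->c

  | caccbccb
  | cbaac => cb
  | ccaccabb => ccacc
  | bbacbcb => cacbcb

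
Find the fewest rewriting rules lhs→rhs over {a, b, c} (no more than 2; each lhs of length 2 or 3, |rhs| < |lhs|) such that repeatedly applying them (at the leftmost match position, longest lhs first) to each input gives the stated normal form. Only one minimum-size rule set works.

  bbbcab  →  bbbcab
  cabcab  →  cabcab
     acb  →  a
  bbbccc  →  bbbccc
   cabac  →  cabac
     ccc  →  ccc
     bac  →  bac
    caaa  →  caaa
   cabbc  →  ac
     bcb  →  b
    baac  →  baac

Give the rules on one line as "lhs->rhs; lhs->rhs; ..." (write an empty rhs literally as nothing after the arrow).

abb->ba; cb->

  | bbbcab
  | cabcab
  | acb => a
  | bbbccc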